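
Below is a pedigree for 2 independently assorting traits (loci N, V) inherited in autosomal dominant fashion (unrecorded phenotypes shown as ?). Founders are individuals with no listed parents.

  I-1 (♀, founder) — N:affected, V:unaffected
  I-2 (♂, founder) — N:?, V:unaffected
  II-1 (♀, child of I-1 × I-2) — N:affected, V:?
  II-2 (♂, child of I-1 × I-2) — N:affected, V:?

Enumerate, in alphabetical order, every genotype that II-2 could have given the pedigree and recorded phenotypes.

N/I-1 aff ·: Nn|NN
N/I-2 ? ·: nn|Nn|NN
N/II-1 aff I-1×I-2: Nn|NN
N/II-2 aff I-1×I-2: Nn|NN
⇒ N over [I-1,I-2,II-1,II-2]: 15 consistent
V/I-1 un ·: vv
V/I-2 un ·: vv
V/II-1 ? I-1×I-2: vv
V/II-2 ? I-1×I-2: vv
⇒ V over [I-1,I-2,II-1,II-2]: 1 consistent

II-2 ∈ {NN vv, Nn vv}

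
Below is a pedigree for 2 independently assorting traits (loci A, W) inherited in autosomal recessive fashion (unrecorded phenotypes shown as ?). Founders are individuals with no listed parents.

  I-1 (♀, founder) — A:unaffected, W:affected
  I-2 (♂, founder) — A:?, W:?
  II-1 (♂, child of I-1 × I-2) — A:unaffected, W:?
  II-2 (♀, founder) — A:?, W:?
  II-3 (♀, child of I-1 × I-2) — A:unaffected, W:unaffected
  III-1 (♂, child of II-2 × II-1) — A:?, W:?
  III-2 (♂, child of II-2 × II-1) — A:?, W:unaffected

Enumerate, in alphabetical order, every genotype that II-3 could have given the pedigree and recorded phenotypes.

A/I-1 un ·: AA|Aa
A/I-2 ? ·: AA|Aa|aa
A/II-1 un I-1×I-2: AA|Aa
A/II-2 ? ·: AA|Aa|aa
A/II-3 un I-1×I-2: AA|Aa
A/III-1 ? II-2×II-1: AA|Aa|aa
A/III-2 ? II-2×II-1: AA|Aa|aa
⇒ A over [I-1,I-2,II-1,II-2,II-3,III-1,III-2]: 178 consistent
W/I-1 aff ·: ww
W/I-2 ? ·: WW|Ww
W/II-1 ? I-1×I-2: Ww|ww
W/II-2 ? ·: WW|Ww|ww
W/II-3 un I-1×I-2: Ww
W/III-1 ? II-2×II-1: WW|Ww|ww
W/III-2 un II-2×II-1: WW|Ww
⇒ W over [I-1,I-2,II-1,II-2,II-3,III-1,III-2]: 27 consistent

II-3 ∈ {AA Ww, Aa Ww}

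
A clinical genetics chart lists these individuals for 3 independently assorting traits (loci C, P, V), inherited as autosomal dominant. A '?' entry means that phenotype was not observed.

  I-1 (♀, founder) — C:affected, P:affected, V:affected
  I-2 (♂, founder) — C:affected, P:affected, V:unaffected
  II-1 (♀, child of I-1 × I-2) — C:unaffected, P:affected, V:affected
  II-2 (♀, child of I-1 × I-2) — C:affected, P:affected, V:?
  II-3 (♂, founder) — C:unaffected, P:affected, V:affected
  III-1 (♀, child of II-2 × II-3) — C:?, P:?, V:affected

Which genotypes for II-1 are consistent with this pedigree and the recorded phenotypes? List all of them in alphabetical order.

C/I-1 aff ·: Cc
C/I-2 aff ·: Cc
C/II-1 un I-1×I-2: cc
C/II-2 aff I-1×I-2: Cc|CC
C/II-3 un ·: cc
C/III-1 ? II-2×II-3: cc|Cc
⇒ C over [I-1,I-2,II-1,II-2,II-3,III-1]: 3 consistent
P/I-1 aff ·: Pp|PP
P/I-2 aff ·: Pp|PP
P/II-1 aff I-1×I-2: Pp|PP
P/II-2 aff I-1×I-2: Pp|PP
P/II-3 aff ·: Pp|PP
P/III-1 ? II-2×II-3: pp|Pp|PP
⇒ P over [I-1,I-2,II-1,II-2,II-3,III-1]: 51 consistent
V/I-1 aff ·: Vv|VV
V/I-2 un ·: vv
V/II-1 aff I-1×I-2: Vv
V/II-2 ? I-1×I-2: vv|Vv
V/II-3 aff ·: Vv|VV
V/III-1 aff II-2×II-3: Vv|VV
⇒ V over [I-1,I-2,II-1,II-2,II-3,III-1]: 10 consistent

II-1 ∈ {cc PP Vv, cc Pp Vv}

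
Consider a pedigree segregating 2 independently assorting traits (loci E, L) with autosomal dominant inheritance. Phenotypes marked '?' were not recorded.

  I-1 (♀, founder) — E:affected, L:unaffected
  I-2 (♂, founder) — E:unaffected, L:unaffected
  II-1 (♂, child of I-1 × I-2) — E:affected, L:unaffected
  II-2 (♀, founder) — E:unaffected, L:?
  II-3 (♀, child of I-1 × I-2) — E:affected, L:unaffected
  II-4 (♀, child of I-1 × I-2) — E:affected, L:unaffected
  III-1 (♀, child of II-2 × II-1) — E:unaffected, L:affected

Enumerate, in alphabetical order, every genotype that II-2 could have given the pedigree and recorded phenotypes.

E/I-1 aff ·: Ee|EE
E/I-2 un ·: ee
E/II-1 aff I-1×I-2: Ee
E/II-2 un ·: ee
E/II-3 aff I-1×I-2: Ee
E/II-4 aff I-1×I-2: Ee
E/III-1 un II-2×II-1: ee
⇒ E over [I-1,I-2,II-1,II-2,II-3,II-4,III-1]: 2 consistent
L/I-1 un ·: ll
L/I-2 un ·: ll
L/II-1 un I-1×I-2: ll
L/II-2 ? ·: Ll|LL
L/II-3 un I-1×I-2: ll
L/II-4 un I-1×I-2: ll
L/III-1 aff II-2×II-1: Ll
⇒ L over [I-1,I-2,II-1,II-2,II-3,II-4,III-1]: 2 consistent

II-2 ∈ {ee LL, ee Ll}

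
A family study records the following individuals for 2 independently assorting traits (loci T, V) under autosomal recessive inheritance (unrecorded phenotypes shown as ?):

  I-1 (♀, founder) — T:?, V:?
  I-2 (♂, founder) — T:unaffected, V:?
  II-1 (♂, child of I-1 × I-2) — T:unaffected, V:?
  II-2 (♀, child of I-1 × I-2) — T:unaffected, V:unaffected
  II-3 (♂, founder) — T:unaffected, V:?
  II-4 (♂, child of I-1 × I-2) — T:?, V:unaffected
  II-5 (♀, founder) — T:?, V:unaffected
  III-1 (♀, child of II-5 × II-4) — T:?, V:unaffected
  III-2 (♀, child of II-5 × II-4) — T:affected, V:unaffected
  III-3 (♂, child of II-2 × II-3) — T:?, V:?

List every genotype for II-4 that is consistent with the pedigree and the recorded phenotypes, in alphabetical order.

T/I-1 ? ·: TT|Tt|tt
T/I-2 un ·: TT|Tt
T/II-1 un I-1×I-2: TT|Tt
T/II-2 un I-1×I-2: TT|Tt
T/II-3 un ·: TT|Tt
T/II-4 ? I-1×I-2: Tt|tt
T/II-5 ? ·: Tt|tt
T/III-1 ? II-5×II-4: TT|Tt|tt
T/III-2 aff II-5×II-4: tt
T/III-3 ? II-2×II-3: TT|Tt|tt
⇒ T over [I-1,I-2,II-1,II-2,II-3,II-4,II-5,III-1,III-2,III-3]: 353 consistent
V/I-1 ? ·: VV|Vv|vv
V/I-2 ? ·: VV|Vv|vv
V/II-1 ? I-1×I-2: VV|Vv|vv
V/II-2 un I-1×I-2: VV|Vv
V/II-3 ? ·: VV|Vv|vv
V/II-4 un I-1×I-2: VV|Vv
V/II-5 un ·: VV|Vv
V/III-1 un II-5×II-4: VV|Vv
V/III-2 un II-5×II-4: VV|Vv
V/III-3 ? II-2×II-3: VV|Vv|vv
⇒ V over [I-1,I-2,II-1,II-2,II-3,II-4,II-5,III-1,III-2,III-3]: 1357 consistent

II-4 ∈ {Tt VV, Tt Vv, tt VV, tt Vv}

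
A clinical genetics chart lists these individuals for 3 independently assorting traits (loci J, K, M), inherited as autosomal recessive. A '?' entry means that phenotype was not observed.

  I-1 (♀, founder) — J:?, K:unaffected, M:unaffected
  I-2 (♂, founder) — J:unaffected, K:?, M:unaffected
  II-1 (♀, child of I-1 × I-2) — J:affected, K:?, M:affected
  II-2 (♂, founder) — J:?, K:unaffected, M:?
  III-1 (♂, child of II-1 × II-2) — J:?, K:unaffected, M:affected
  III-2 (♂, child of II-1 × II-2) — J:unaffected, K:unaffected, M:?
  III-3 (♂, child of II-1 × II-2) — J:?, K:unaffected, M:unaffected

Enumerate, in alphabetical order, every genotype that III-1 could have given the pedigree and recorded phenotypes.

III-1 ∈ {Jj KK mm, Jj Kk mm, jj KK mm, jj Kk mm}

J/I-1 ? ·: Jj|jj
J/I-2 un ·: Jj
J/II-1 aff I-1×I-2: jj
J/II-2 ? ·: JJ|Jj
J/III-1 ? II-1×II-2: Jj|jj
J/III-2 un II-1×II-2: Jj
J/III-3 ? II-1×II-2: Jj|jj
⇒ J over [I-1,I-2,II-1,II-2,III-1,III-2,III-3]: 10 consistent
K/I-1 un ·: KK|Kk
K/I-2 ? ·: KK|Kk|kk
K/II-1 ? I-1×I-2: KK|Kk|kk
K/II-2 un ·: KK|Kk
K/III-1 un II-1×II-2: KK|Kk
K/III-2 un II-1×II-2: KK|Kk
K/III-3 un II-1×II-2: KK|Kk
⇒ K over [I-1,I-2,II-1,II-2,III-1,III-2,III-3]: 120 consistent
M/I-1 un ·: Mm
M/I-2 un ·: Mm
M/II-1 aff I-1×I-2: mm
M/II-2 ? ·: Mm
M/III-1 aff II-1×II-2: mm
M/III-2 ? II-1×II-2: Mm|mm
M/III-3 un II-1×II-2: Mm
⇒ M over [I-1,I-2,II-1,II-2,III-1,III-2,III-3]: 2 consistent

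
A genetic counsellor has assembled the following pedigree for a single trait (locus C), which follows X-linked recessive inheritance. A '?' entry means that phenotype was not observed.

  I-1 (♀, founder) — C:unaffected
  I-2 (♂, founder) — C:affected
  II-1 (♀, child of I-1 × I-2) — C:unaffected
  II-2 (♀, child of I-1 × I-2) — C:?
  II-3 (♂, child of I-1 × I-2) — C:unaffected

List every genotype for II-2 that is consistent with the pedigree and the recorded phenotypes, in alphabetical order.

II-2 ∈ {X^CX^c, X^cX^c}

C/I-1 un ·: X^CX^C|X^CX^c
C/I-2 aff ·: X^cY
C/II-1 un I-1×I-2: X^CX^c
C/II-2 ? I-1×I-2: X^CX^c|X^cX^c
C/II-3 un I-1×I-2: X^CY
⇒ C over [I-1,I-2,II-1,II-2,II-3]: 3 consistent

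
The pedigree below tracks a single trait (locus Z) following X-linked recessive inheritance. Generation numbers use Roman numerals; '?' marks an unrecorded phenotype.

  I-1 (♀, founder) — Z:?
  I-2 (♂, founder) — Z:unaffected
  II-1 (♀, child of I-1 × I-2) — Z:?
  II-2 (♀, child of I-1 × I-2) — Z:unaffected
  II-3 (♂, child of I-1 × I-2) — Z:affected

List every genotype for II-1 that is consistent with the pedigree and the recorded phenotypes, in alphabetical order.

Z/I-1 ? ·: X^ZX^z|X^zX^z
Z/I-2 un ·: X^ZY
Z/II-1 ? I-1×I-2: X^ZX^Z|X^ZX^z
Z/II-2 un I-1×I-2: X^ZX^Z|X^ZX^z
Z/II-3 aff I-1×I-2: X^zY
⇒ Z over [I-1,I-2,II-1,II-2,II-3]: 5 consistent

II-1 ∈ {X^ZX^Z, X^ZX^z}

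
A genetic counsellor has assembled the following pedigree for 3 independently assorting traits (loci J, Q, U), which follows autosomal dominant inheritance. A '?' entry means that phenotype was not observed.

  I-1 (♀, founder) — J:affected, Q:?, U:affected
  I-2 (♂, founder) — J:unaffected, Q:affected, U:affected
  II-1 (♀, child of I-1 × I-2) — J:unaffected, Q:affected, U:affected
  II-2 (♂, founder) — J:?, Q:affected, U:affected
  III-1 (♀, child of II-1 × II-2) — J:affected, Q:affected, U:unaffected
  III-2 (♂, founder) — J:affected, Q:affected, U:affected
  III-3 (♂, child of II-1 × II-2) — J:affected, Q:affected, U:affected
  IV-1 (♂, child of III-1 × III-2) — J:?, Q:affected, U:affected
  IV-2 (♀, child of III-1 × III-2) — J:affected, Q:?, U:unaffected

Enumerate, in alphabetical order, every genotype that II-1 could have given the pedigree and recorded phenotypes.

II-1 ∈ {jj QQ Uu, jj Qq Uu}

J/I-1 aff ·: Jj
J/I-2 un ·: jj
J/II-1 un I-1×I-2: jj
J/II-2 ? ·: Jj|JJ
J/III-1 aff II-1×II-2: Jj
J/III-2 aff ·: Jj|JJ
J/III-3 aff II-1×II-2: Jj
J/IV-1 ? III-1×III-2: jj|Jj|JJ
J/IV-2 aff III-1×III-2: Jj|JJ
⇒ J over [I-1,I-2,II-1,II-2,III-1,III-2,III-3,IV-1,IV-2]: 20 consistent
Q/I-1 ? ·: qq|Qq|QQ
Q/I-2 aff ·: Qq|QQ
Q/II-1 aff I-1×I-2: Qq|QQ
Q/II-2 aff ·: Qq|QQ
Q/III-1 aff II-1×II-2: Qq|QQ
Q/III-2 aff ·: Qq|QQ
Q/III-3 aff II-1×II-2: Qq|QQ
Q/IV-1 aff III-1×III-2: Qq|QQ
Q/IV-2 ? III-1×III-2: qq|Qq|QQ
⇒ Q over [I-1,I-2,II-1,II-2,III-1,III-2,III-3,IV-1,IV-2]: 440 consistent
U/I-1 aff ·: Uu|UU
U/I-2 aff ·: Uu|UU
U/II-1 aff I-1×I-2: Uu
U/II-2 aff ·: Uu
U/III-1 un II-1×II-2: uu
U/III-2 aff ·: Uu
U/III-3 aff II-1×II-2: Uu|UU
U/IV-1 aff III-1×III-2: Uu
U/IV-2 un III-1×III-2: uu
⇒ U over [I-1,I-2,II-1,II-2,III-1,III-2,III-3,IV-1,IV-2]: 6 consistent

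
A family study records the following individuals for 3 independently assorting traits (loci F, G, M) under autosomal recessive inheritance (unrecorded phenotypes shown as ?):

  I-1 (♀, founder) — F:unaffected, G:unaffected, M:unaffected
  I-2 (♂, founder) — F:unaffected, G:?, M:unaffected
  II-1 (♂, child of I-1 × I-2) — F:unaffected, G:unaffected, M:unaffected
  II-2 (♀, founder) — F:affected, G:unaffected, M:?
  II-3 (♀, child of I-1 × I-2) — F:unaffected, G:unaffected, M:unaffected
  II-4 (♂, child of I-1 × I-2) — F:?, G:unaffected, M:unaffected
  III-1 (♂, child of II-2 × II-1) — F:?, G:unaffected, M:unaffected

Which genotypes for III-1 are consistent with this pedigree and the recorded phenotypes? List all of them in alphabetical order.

F/I-1 un ·: FF|Ff
F/I-2 un ·: FF|Ff
F/II-1 un I-1×I-2: FF|Ff
F/II-2 aff ·: ff
F/II-3 un I-1×I-2: FF|Ff
F/II-4 ? I-1×I-2: FF|Ff|ff
F/III-1 ? II-2×II-1: Ff|ff
⇒ F over [I-1,I-2,II-1,II-2,II-3,II-4,III-1]: 43 consistent
G/I-1 un ·: GG|Gg
G/I-2 ? ·: GG|Gg|gg
G/II-1 un I-1×I-2: GG|Gg
G/II-2 un ·: GG|Gg
G/II-3 un I-1×I-2: GG|Gg
G/II-4 un I-1×I-2: GG|Gg
G/III-1 un II-2×II-1: GG|Gg
⇒ G over [I-1,I-2,II-1,II-2,II-3,II-4,III-1]: 95 consistent
M/I-1 un ·: MM|Mm
M/I-2 un ·: MM|Mm
M/II-1 un I-1×I-2: MM|Mm
M/II-2 ? ·: MM|Mm|mm
M/II-3 un I-1×I-2: MM|Mm
M/II-4 un I-1×I-2: MM|Mm
M/III-1 un II-2×II-1: MM|Mm
⇒ M over [I-1,I-2,II-1,II-2,II-3,II-4,III-1]: 112 consistent

III-1 ∈ {Ff GG MM, Ff GG Mm, Ff Gg MM, Ff Gg Mm, ff GG MM, ff GG Mm, ff Gg MM, ff Gg Mm}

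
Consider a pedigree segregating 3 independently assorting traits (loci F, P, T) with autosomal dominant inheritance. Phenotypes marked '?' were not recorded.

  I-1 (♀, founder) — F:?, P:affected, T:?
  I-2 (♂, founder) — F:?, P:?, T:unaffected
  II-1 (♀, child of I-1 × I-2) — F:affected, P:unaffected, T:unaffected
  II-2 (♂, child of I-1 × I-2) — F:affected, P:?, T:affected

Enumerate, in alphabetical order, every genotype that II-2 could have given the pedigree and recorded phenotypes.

II-2 ∈ {FF PP Tt, FF Pp Tt, FF pp Tt, Ff PP Tt, Ff Pp Tt, Ff pp Tt}

F/I-1 ? ·: ff|Ff|FF
F/I-2 ? ·: ff|Ff|FF
F/II-1 aff I-1×I-2: Ff|FF
F/II-2 aff I-1×I-2: Ff|FF
⇒ F over [I-1,I-2,II-1,II-2]: 17 consistent
P/I-1 aff ·: Pp
P/I-2 ? ·: pp|Pp
P/II-1 un I-1×I-2: pp
P/II-2 ? I-1×I-2: pp|Pp|PP
⇒ P over [I-1,I-2,II-1,II-2]: 5 consistent
T/I-1 ? ·: Tt
T/I-2 un ·: tt
T/II-1 un I-1×I-2: tt
T/II-2 aff I-1×I-2: Tt
⇒ T over [I-1,I-2,II-1,II-2]: 1 consistent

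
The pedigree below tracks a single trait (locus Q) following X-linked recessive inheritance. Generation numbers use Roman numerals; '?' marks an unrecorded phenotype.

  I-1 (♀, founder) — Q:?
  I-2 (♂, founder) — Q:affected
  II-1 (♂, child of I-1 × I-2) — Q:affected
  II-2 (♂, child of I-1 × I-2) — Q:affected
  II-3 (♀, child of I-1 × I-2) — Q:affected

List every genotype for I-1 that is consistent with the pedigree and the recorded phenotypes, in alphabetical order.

I-1 ∈ {X^QX^q, X^qX^q}

Q/I-1 ? ·: X^QX^q|X^qX^q
Q/I-2 aff ·: X^qY
Q/II-1 aff I-1×I-2: X^qY
Q/II-2 aff I-1×I-2: X^qY
Q/II-3 aff I-1×I-2: X^qX^q
⇒ Q over [I-1,I-2,II-1,II-2,II-3]: 2 consistent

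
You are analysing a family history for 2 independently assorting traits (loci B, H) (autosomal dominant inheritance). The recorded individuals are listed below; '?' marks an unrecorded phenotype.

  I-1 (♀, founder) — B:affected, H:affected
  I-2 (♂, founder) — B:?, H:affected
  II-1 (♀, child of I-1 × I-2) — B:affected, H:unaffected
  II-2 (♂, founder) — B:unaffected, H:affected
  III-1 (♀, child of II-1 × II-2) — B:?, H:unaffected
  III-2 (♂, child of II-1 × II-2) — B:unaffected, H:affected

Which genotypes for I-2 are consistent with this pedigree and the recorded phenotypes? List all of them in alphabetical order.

I-2 ∈ {BB Hh, Bb Hh, bb Hh}

B/I-1 aff ·: Bb|BB
B/I-2 ? ·: bb|Bb|BB
B/II-1 aff I-1×I-2: Bb
B/II-2 un ·: bb
B/III-1 ? II-1×II-2: bb|Bb
B/III-2 un II-1×II-2: bb
⇒ B over [I-1,I-2,II-1,II-2,III-1,III-2]: 10 consistent
H/I-1 aff ·: Hh
H/I-2 aff ·: Hh
H/II-1 un I-1×I-2: hh
H/II-2 aff ·: Hh
H/III-1 un II-1×II-2: hh
H/III-2 aff II-1×II-2: Hh
⇒ H over [I-1,I-2,II-1,II-2,III-1,III-2]: 1 consistent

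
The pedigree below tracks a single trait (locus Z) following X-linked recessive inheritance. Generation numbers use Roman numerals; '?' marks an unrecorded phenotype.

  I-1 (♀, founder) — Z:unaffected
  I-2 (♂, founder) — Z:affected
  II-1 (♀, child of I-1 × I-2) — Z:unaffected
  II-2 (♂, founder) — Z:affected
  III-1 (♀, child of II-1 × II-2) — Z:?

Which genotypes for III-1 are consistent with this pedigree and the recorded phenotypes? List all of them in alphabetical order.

III-1 ∈ {X^ZX^z, X^zX^z}

Z/I-1 un ·: X^ZX^Z|X^ZX^z
Z/I-2 aff ·: X^zY
Z/II-1 un I-1×I-2: X^ZX^z
Z/II-2 aff ·: X^zY
Z/III-1 ? II-1×II-2: X^ZX^z|X^zX^z
⇒ Z over [I-1,I-2,II-1,II-2,III-1]: 4 consistent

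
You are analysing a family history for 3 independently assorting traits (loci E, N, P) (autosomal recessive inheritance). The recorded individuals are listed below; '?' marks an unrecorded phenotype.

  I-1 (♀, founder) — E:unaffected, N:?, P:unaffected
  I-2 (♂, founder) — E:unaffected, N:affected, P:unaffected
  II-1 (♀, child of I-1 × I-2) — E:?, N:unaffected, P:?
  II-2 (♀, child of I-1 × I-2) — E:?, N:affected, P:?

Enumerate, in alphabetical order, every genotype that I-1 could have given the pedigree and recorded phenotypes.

E/I-1 un ·: EE|Ee
E/I-2 un ·: EE|Ee
E/II-1 ? I-1×I-2: EE|Ee|ee
E/II-2 ? I-1×I-2: EE|Ee|ee
⇒ E over [I-1,I-2,II-1,II-2]: 18 consistent
N/I-1 ? ·: Nn
N/I-2 aff ·: nn
N/II-1 un I-1×I-2: Nn
N/II-2 aff I-1×I-2: nn
⇒ N over [I-1,I-2,II-1,II-2]: 1 consistent
P/I-1 un ·: PP|Pp
P/I-2 un ·: PP|Pp
P/II-1 ? I-1×I-2: PP|Pp|pp
P/II-2 ? I-1×I-2: PP|Pp|pp
⇒ P over [I-1,I-2,II-1,II-2]: 18 consistent

I-1 ∈ {EE Nn PP, EE Nn Pp, Ee Nn PP, Ee Nn Pp}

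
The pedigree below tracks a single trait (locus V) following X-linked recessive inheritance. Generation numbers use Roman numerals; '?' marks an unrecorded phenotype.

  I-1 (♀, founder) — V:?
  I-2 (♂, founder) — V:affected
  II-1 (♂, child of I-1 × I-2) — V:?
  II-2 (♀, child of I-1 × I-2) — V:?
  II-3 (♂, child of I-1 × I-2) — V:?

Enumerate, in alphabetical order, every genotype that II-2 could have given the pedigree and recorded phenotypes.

V/I-1 ? ·: X^VX^V|X^VX^v|X^vX^v
V/I-2 aff ·: X^vY
V/II-1 ? I-1×I-2: X^VY|X^vY
V/II-2 ? I-1×I-2: X^VX^v|X^vX^v
V/II-3 ? I-1×I-2: X^VY|X^vY
⇒ V over [I-1,I-2,II-1,II-2,II-3]: 10 consistent

II-2 ∈ {X^VX^v, X^vX^v}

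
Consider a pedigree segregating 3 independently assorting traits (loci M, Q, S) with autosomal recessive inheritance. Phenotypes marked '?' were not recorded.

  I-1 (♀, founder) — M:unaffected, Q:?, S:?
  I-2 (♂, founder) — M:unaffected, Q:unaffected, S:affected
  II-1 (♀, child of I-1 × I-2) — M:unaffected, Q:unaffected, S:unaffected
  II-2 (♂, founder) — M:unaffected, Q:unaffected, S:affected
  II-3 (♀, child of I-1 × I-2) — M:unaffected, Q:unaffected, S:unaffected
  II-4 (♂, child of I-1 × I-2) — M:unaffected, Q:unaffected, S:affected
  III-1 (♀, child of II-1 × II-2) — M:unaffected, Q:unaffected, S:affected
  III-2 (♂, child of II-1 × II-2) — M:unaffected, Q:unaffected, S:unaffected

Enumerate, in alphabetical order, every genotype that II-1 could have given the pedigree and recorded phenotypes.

M/I-1 un ·: MM|Mm
M/I-2 un ·: MM|Mm
M/II-1 un I-1×I-2: MM|Mm
M/II-2 un ·: MM|Mm
M/II-3 un I-1×I-2: MM|Mm
M/II-4 un I-1×I-2: MM|Mm
M/III-1 un II-1×II-2: MM|Mm
M/III-2 un II-1×II-2: MM|Mm
⇒ M over [I-1,I-2,II-1,II-2,II-3,II-4,III-1,III-2]: 161 consistent
Q/I-1 ? ·: QQ|Qq|qq
Q/I-2 un ·: QQ|Qq
Q/II-1 un I-1×I-2: QQ|Qq
Q/II-2 un ·: QQ|Qq
Q/II-3 un I-1×I-2: QQ|Qq
Q/II-4 un I-1×I-2: QQ|Qq
Q/III-1 un II-1×II-2: QQ|Qq
Q/III-2 un II-1×II-2: QQ|Qq
⇒ Q over [I-1,I-2,II-1,II-2,II-3,II-4,III-1,III-2]: 177 consistent
S/I-1 ? ·: Ss
S/I-2 aff ·: ss
S/II-1 un I-1×I-2: Ss
S/II-2 aff ·: ss
S/II-3 un I-1×I-2: Ss
S/II-4 aff I-1×I-2: ss
S/III-1 aff II-1×II-2: ss
S/III-2 un II-1×II-2: Ss
⇒ S over [I-1,I-2,II-1,II-2,II-3,II-4,III-1,III-2]: 1 consistent

II-1 ∈ {MM QQ Ss, MM Qq Ss, Mm QQ Ss, Mm Qq Ss}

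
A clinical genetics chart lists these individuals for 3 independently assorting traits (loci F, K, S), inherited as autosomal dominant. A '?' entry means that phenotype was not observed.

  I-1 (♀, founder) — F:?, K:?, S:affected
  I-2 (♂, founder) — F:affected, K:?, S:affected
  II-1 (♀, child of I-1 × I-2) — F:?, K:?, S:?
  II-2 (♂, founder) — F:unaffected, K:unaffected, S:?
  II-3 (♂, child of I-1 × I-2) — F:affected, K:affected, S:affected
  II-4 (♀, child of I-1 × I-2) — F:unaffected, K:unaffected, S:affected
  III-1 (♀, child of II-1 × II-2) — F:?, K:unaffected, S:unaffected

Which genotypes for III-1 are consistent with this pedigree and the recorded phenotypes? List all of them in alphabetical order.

F/I-1 ? ·: ff|Ff
F/I-2 aff ·: Ff
F/II-1 ? I-1×I-2: ff|Ff|FF
F/II-2 un ·: ff
F/II-3 aff I-1×I-2: Ff|FF
F/II-4 un I-1×I-2: ff
F/III-1 ? II-1×II-2: ff|Ff
⇒ F over [I-1,I-2,II-1,II-2,II-3,II-4,III-1]: 11 consistent
K/I-1 ? ·: kk|Kk
K/I-2 ? ·: kk|Kk
K/II-1 ? I-1×I-2: kk|Kk
K/II-2 un ·: kk
K/II-3 aff I-1×I-2: Kk|KK
K/II-4 un I-1×I-2: kk
K/III-1 un II-1×II-2: kk
⇒ K over [I-1,I-2,II-1,II-2,II-3,II-4,III-1]: 8 consistent
S/I-1 aff ·: Ss|SS
S/I-2 aff ·: Ss|SS
S/II-1 ? I-1×I-2: ss|Ss
S/II-2 ? ·: ss|Ss
S/II-3 aff I-1×I-2: Ss|SS
S/II-4 aff I-1×I-2: Ss|SS
S/III-1 un II-1×II-2: ss
⇒ S over [I-1,I-2,II-1,II-2,II-3,II-4,III-1]: 32 consistent

III-1 ∈ {Ff kk ss, ff kk ss}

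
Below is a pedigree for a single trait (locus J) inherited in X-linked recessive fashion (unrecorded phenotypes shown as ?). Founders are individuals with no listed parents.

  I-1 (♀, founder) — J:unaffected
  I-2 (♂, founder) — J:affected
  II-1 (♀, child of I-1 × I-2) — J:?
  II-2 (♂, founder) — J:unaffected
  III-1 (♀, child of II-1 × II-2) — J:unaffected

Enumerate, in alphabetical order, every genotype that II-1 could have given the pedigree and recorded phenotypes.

II-1 ∈ {X^JX^j, X^jX^j}

J/I-1 un ·: X^JX^J|X^JX^j
J/I-2 aff ·: X^jY
J/II-1 ? I-1×I-2: X^JX^j|X^jX^j
J/II-2 un ·: X^JY
J/III-1 un II-1×II-2: X^JX^J|X^JX^j
⇒ J over [I-1,I-2,II-1,II-2,III-1]: 5 consistent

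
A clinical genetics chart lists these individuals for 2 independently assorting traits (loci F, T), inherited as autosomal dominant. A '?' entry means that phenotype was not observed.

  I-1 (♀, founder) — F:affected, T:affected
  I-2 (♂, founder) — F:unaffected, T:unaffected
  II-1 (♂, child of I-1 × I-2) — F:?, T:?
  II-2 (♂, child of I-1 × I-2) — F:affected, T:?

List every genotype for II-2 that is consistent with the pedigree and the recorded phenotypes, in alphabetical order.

F/I-1 aff ·: Ff|FF
F/I-2 un ·: ff
F/II-1 ? I-1×I-2: ff|Ff
F/II-2 aff I-1×I-2: Ff
⇒ F over [I-1,I-2,II-1,II-2]: 3 consistent
T/I-1 aff ·: Tt|TT
T/I-2 un ·: tt
T/II-1 ? I-1×I-2: tt|Tt
T/II-2 ? I-1×I-2: tt|Tt
⇒ T over [I-1,I-2,II-1,II-2]: 5 consistent

II-2 ∈ {Ff Tt, Ff tt}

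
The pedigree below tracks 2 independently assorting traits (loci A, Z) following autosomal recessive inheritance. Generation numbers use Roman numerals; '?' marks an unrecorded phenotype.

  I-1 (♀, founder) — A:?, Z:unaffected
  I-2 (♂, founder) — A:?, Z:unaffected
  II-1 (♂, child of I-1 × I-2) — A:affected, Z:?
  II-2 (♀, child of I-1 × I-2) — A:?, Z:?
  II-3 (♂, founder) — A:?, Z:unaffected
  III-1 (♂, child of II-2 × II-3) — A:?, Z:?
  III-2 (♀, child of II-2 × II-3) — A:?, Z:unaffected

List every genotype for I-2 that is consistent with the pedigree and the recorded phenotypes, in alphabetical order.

I-2 ∈ {Aa ZZ, Aa Zz, aa ZZ, aa Zz}

A/I-1 ? ·: Aa|aa
A/I-2 ? ·: Aa|aa
A/II-1 aff I-1×I-2: aa
A/II-2 ? I-1×I-2: AA|Aa|aa
A/II-3 ? ·: AA|Aa|aa
A/III-1 ? II-2×II-3: AA|Aa|aa
A/III-2 ? II-2×II-3: AA|Aa|aa
⇒ A over [I-1,I-2,II-1,II-2,II-3,III-1,III-2]: 81 consistent
Z/I-1 un ·: ZZ|Zz
Z/I-2 un ·: ZZ|Zz
Z/II-1 ? I-1×I-2: ZZ|Zz|zz
Z/II-2 ? I-1×I-2: ZZ|Zz|zz
Z/II-3 un ·: ZZ|Zz
Z/III-1 ? II-2×II-3: ZZ|Zz|zz
Z/III-2 un II-2×II-3: ZZ|Zz
⇒ Z over [I-1,I-2,II-1,II-2,II-3,III-1,III-2]: 119 consistent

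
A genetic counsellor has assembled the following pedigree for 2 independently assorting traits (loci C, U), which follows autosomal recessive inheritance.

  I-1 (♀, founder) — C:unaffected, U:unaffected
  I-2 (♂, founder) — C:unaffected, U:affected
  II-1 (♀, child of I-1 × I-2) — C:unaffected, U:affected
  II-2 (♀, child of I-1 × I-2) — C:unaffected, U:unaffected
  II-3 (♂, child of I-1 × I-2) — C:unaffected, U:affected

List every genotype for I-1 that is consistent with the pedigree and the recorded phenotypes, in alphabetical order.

C/I-1 un ·: CC|Cc
C/I-2 un ·: CC|Cc
C/II-1 un I-1×I-2: CC|Cc
C/II-2 un I-1×I-2: CC|Cc
C/II-3 un I-1×I-2: CC|Cc
⇒ C over [I-1,I-2,II-1,II-2,II-3]: 25 consistent
U/I-1 un ·: Uu
U/I-2 aff ·: uu
U/II-1 aff I-1×I-2: uu
U/II-2 un I-1×I-2: Uu
U/II-3 aff I-1×I-2: uu
⇒ U over [I-1,I-2,II-1,II-2,II-3]: 1 consistent

I-1 ∈ {CC Uu, Cc Uu}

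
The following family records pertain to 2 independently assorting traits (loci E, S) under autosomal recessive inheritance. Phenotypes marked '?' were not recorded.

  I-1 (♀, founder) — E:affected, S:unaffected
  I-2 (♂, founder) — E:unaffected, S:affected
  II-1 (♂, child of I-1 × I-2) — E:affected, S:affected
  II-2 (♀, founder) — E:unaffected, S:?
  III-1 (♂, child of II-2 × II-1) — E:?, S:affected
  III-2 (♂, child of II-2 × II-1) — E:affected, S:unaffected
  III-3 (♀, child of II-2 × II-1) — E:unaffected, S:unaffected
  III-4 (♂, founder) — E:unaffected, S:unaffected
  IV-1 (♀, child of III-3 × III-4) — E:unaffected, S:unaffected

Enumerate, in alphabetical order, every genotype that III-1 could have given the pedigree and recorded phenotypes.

III-1 ∈ {Ee ss, ee ss}

E/I-1 aff ·: ee
E/I-2 un ·: Ee
E/II-1 aff I-1×I-2: ee
E/II-2 un ·: Ee
E/III-1 ? II-2×II-1: Ee|ee
E/III-2 aff II-2×II-1: ee
E/III-3 un II-2×II-1: Ee
E/III-4 un ·: EE|Ee
E/IV-1 un III-3×III-4: EE|Ee
⇒ E over [I-1,I-2,II-1,II-2,III-1,III-2,III-3,III-4,IV-1]: 8 consistent
S/I-1 un ·: Ss
S/I-2 aff ·: ss
S/II-1 aff I-1×I-2: ss
S/II-2 ? ·: Ss
S/III-1 aff II-2×II-1: ss
S/III-2 un II-2×II-1: Ss
S/III-3 un II-2×II-1: Ss
S/III-4 un ·: SS|Ss
S/IV-1 un III-3×III-4: SS|Ss
⇒ S over [I-1,I-2,II-1,II-2,III-1,III-2,III-3,III-4,IV-1]: 4 consistent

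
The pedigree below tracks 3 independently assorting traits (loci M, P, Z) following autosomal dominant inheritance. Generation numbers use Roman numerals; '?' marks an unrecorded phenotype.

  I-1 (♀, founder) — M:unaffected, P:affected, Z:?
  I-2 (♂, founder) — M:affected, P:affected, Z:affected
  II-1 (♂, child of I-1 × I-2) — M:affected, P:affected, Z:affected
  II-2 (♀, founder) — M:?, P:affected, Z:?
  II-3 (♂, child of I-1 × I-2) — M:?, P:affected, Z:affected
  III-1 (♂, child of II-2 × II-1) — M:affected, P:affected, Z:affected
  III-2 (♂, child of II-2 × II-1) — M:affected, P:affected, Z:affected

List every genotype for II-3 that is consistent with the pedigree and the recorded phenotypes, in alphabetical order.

II-3 ∈ {Mm PP ZZ, Mm PP Zz, Mm Pp ZZ, Mm Pp Zz, mm PP ZZ, mm PP Zz, mm Pp ZZ, mm Pp Zz}

M/I-1 un ·: mm
M/I-2 aff ·: Mm|MM
M/II-1 aff I-1×I-2: Mm
M/II-2 ? ·: mm|Mm|MM
M/II-3 ? I-1×I-2: mm|Mm
M/III-1 aff II-2×II-1: Mm|MM
M/III-2 aff II-2×II-1: Mm|MM
⇒ M over [I-1,I-2,II-1,II-2,II-3,III-1,III-2]: 27 consistent
P/I-1 aff ·: Pp|PP
P/I-2 aff ·: Pp|PP
P/II-1 aff I-1×I-2: Pp|PP
P/II-2 aff ·: Pp|PP
P/II-3 aff I-1×I-2: Pp|PP
P/III-1 aff II-2×II-1: Pp|PP
P/III-2 aff II-2×II-1: Pp|PP
⇒ P over [I-1,I-2,II-1,II-2,II-3,III-1,III-2]: 83 consistent
Z/I-1 ? ·: zz|Zz|ZZ
Z/I-2 aff ·: Zz|ZZ
Z/II-1 aff I-1×I-2: Zz|ZZ
Z/II-2 ? ·: zz|Zz|ZZ
Z/II-3 aff I-1×I-2: Zz|ZZ
Z/III-1 aff II-2×II-1: Zz|ZZ
Z/III-2 aff II-2×II-1: Zz|ZZ
⇒ Z over [I-1,I-2,II-1,II-2,II-3,III-1,III-2]: 114 consistent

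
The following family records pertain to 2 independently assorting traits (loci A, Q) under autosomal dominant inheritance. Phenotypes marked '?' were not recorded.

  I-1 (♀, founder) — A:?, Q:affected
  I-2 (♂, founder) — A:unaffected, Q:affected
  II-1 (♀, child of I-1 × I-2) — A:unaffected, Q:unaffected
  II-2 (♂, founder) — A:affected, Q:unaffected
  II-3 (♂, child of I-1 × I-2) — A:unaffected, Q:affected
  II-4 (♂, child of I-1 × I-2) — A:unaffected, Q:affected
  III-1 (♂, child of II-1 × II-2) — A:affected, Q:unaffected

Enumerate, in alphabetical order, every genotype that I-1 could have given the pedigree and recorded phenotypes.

I-1 ∈ {Aa Qq, aa Qq}

A/I-1 ? ·: aa|Aa
A/I-2 un ·: aa
A/II-1 un I-1×I-2: aa
A/II-2 aff ·: Aa|AA
A/II-3 un I-1×I-2: aa
A/II-4 un I-1×I-2: aa
A/III-1 aff II-1×II-2: Aa
⇒ A over [I-1,I-2,II-1,II-2,II-3,II-4,III-1]: 4 consistent
Q/I-1 aff ·: Qq
Q/I-2 aff ·: Qq
Q/II-1 un I-1×I-2: qq
Q/II-2 un ·: qq
Q/II-3 aff I-1×I-2: Qq|QQ
Q/II-4 aff I-1×I-2: Qq|QQ
Q/III-1 un II-1×II-2: qq
⇒ Q over [I-1,I-2,II-1,II-2,II-3,II-4,III-1]: 4 consistent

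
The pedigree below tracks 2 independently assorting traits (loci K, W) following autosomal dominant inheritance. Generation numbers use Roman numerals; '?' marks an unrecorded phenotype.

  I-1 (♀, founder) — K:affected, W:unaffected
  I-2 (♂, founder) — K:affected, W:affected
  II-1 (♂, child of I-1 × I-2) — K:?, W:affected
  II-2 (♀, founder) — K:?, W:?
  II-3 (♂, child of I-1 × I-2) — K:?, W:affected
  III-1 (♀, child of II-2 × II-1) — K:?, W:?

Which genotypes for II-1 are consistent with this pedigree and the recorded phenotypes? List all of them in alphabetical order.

II-1 ∈ {KK Ww, Kk Ww, kk Ww}

K/I-1 aff ·: Kk|KK
K/I-2 aff ·: Kk|KK
K/II-1 ? I-1×I-2: kk|Kk|KK
K/II-2 ? ·: kk|Kk|KK
K/II-3 ? I-1×I-2: kk|Kk|KK
K/III-1 ? II-2×II-1: kk|Kk|KK
⇒ K over [I-1,I-2,II-1,II-2,II-3,III-1]: 93 consistent
W/I-1 un ·: ww
W/I-2 aff ·: Ww|WW
W/II-1 aff I-1×I-2: Ww
W/II-2 ? ·: ww|Ww|WW
W/II-3 aff I-1×I-2: Ww
W/III-1 ? II-2×II-1: ww|Ww|WW
⇒ W over [I-1,I-2,II-1,II-2,II-3,III-1]: 14 consistent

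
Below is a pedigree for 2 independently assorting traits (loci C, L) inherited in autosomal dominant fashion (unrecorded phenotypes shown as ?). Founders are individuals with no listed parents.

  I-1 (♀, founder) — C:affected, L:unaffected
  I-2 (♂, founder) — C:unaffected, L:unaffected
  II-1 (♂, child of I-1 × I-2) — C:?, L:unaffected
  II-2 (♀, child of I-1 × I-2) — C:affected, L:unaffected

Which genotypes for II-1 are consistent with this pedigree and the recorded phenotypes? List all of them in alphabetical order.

C/I-1 aff ·: Cc|CC
C/I-2 un ·: cc
C/II-1 ? I-1×I-2: cc|Cc
C/II-2 aff I-1×I-2: Cc
⇒ C over [I-1,I-2,II-1,II-2]: 3 consistent
L/I-1 un ·: ll
L/I-2 un ·: ll
L/II-1 un I-1×I-2: ll
L/II-2 un I-1×I-2: ll
⇒ L over [I-1,I-2,II-1,II-2]: 1 consistent

II-1 ∈ {Cc ll, cc ll}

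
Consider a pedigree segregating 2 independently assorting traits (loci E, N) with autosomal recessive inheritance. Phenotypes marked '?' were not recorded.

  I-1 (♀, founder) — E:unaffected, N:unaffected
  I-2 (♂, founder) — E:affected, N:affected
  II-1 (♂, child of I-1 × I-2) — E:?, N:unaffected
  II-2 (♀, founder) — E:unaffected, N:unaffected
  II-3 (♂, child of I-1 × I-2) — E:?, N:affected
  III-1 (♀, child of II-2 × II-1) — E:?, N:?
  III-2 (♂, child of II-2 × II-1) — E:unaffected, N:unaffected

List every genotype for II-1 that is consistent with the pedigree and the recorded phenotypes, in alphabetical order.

E/I-1 un ·: EE|Ee
E/I-2 aff ·: ee
E/II-1 ? I-1×I-2: Ee|ee
E/II-2 un ·: EE|Ee
E/II-3 ? I-1×I-2: Ee|ee
E/III-1 ? II-2×II-1: EE|Ee|ee
E/III-2 un II-2×II-1: EE|Ee
⇒ E over [I-1,I-2,II-1,II-2,II-3,III-1,III-2]: 36 consistent
N/I-1 un ·: Nn
N/I-2 aff ·: nn
N/II-1 un I-1×I-2: Nn
N/II-2 un ·: NN|Nn
N/II-3 aff I-1×I-2: nn
N/III-1 ? II-2×II-1: NN|Nn|nn
N/III-2 un II-2×II-1: NN|Nn
⇒ N over [I-1,I-2,II-1,II-2,II-3,III-1,III-2]: 10 consistent

II-1 ∈ {Ee Nn, ee Nn}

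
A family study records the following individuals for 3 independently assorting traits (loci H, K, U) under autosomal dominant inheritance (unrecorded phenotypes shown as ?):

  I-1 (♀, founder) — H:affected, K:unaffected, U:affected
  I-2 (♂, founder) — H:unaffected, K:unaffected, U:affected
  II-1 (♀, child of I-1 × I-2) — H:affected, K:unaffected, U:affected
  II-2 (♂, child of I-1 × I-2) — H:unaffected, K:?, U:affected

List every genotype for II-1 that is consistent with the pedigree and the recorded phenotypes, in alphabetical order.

II-1 ∈ {Hh kk UU, Hh kk Uu}

H/I-1 aff ·: Hh
H/I-2 un ·: hh
H/II-1 aff I-1×I-2: Hh
H/II-2 un I-1×I-2: hh
⇒ H over [I-1,I-2,II-1,II-2]: 1 consistent
K/I-1 un ·: kk
K/I-2 un ·: kk
K/II-1 un I-1×I-2: kk
K/II-2 ? I-1×I-2: kk
⇒ K over [I-1,I-2,II-1,II-2]: 1 consistent
U/I-1 aff ·: Uu|UU
U/I-2 aff ·: Uu|UU
U/II-1 aff I-1×I-2: Uu|UU
U/II-2 aff I-1×I-2: Uu|UU
⇒ U over [I-1,I-2,II-1,II-2]: 13 consistent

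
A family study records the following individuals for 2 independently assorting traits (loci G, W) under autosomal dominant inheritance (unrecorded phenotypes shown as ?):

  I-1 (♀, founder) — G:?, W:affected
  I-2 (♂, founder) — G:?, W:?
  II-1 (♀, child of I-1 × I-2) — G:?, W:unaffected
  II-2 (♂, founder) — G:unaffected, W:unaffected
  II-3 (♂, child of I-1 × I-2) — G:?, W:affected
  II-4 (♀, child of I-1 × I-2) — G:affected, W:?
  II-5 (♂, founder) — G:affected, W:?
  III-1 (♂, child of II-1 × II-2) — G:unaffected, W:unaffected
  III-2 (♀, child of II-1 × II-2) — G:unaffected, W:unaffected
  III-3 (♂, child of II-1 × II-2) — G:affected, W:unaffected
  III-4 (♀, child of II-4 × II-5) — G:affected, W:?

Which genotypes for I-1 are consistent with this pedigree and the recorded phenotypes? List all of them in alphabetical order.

G/I-1 ? ·: gg|Gg|GG
G/I-2 ? ·: gg|Gg|GG
G/II-1 ? I-1×I-2: Gg
G/II-2 un ·: gg
G/II-3 ? I-1×I-2: gg|Gg|GG
G/II-4 aff I-1×I-2: Gg|GG
G/II-5 aff ·: Gg|GG
G/III-1 un II-1×II-2: gg
G/III-2 un II-1×II-2: gg
G/III-3 aff II-1×II-2: Gg
G/III-4 aff II-4×II-5: Gg|GG
⇒ G over [I-1,I-2,II-1,II-2,II-3,II-4,II-5,III-1,III-2,III-3,III-4]: 73 consistent
W/I-1 aff ·: Ww
W/I-2 ? ·: ww|Ww
W/II-1 un I-1×I-2: ww
W/II-2 un ·: ww
W/II-3 aff I-1×I-2: Ww|WW
W/II-4 ? I-1×I-2: ww|Ww|WW
W/II-5 ? ·: ww|Ww|WW
W/III-1 un II-1×II-2: ww
W/III-2 un II-1×II-2: ww
W/III-3 un II-1×II-2: ww
W/III-4 ? II-4×II-5: ww|Ww|WW
⇒ W over [I-1,I-2,II-1,II-2,II-3,II-4,II-5,III-1,III-2,III-3,III-4]: 41 consistent

I-1 ∈ {GG Ww, Gg Ww, gg Ww}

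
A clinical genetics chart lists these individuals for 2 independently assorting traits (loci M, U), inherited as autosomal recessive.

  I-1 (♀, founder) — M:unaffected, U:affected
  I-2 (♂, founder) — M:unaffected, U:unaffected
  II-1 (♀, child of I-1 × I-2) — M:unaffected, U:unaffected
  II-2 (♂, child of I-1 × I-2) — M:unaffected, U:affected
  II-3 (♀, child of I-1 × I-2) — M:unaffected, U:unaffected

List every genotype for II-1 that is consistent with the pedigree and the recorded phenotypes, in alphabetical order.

M/I-1 un ·: MM|Mm
M/I-2 un ·: MM|Mm
M/II-1 un I-1×I-2: MM|Mm
M/II-2 un I-1×I-2: MM|Mm
M/II-3 un I-1×I-2: MM|Mm
⇒ M over [I-1,I-2,II-1,II-2,II-3]: 25 consistent
U/I-1 aff ·: uu
U/I-2 un ·: Uu
U/II-1 un I-1×I-2: Uu
U/II-2 aff I-1×I-2: uu
U/II-3 un I-1×I-2: Uu
⇒ U over [I-1,I-2,II-1,II-2,II-3]: 1 consistent

II-1 ∈ {MM Uu, Mm Uu}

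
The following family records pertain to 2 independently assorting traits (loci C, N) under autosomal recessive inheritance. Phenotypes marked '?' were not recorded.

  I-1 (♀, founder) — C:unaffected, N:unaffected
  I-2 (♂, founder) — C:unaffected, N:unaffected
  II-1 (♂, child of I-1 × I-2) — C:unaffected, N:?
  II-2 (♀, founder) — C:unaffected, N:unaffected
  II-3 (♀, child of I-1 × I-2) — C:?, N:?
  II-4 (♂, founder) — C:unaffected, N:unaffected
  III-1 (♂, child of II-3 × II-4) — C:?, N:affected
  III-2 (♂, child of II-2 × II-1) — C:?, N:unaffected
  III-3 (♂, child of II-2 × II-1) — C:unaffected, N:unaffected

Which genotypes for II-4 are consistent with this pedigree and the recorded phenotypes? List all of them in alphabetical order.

II-4 ∈ {CC Nn, Cc Nn}

C/I-1 un ·: CC|Cc
C/I-2 un ·: CC|Cc
C/II-1 un I-1×I-2: CC|Cc
C/II-2 un ·: CC|Cc
C/II-3 ? I-1×I-2: CC|Cc|cc
C/II-4 un ·: CC|Cc
C/III-1 ? II-3×II-4: CC|Cc|cc
C/III-2 ? II-2×II-1: CC|Cc|cc
C/III-3 un II-2×II-1: CC|Cc
⇒ C over [I-1,I-2,II-1,II-2,II-3,II-4,III-1,III-2,III-3]: 420 consistent
N/I-1 un ·: NN|Nn
N/I-2 un ·: NN|Nn
N/II-1 ? I-1×I-2: NN|Nn|nn
N/II-2 un ·: NN|Nn
N/II-3 ? I-1×I-2: Nn|nn
N/II-4 un ·: Nn
N/III-1 aff II-3×II-4: nn
N/III-2 un II-2×II-1: NN|Nn
N/III-3 un II-2×II-1: NN|Nn
⇒ N over [I-1,I-2,II-1,II-2,II-3,II-4,III-1,III-2,III-3]: 56 consistent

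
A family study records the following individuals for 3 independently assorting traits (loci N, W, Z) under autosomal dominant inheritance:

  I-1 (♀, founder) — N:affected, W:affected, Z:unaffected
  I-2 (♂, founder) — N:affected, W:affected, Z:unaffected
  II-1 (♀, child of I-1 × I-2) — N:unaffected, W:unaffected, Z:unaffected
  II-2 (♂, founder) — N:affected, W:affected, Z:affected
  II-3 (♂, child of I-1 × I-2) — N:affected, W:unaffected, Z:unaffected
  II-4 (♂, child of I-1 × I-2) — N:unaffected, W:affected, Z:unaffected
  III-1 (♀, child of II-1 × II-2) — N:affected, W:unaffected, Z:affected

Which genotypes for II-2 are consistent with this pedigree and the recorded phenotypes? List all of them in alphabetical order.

N/I-1 aff ·: Nn
N/I-2 aff ·: Nn
N/II-1 un I-1×I-2: nn
N/II-2 aff ·: Nn|NN
N/II-3 aff I-1×I-2: Nn|NN
N/II-4 un I-1×I-2: nn
N/III-1 aff II-1×II-2: Nn
⇒ N over [I-1,I-2,II-1,II-2,II-3,II-4,III-1]: 4 consistent
W/I-1 aff ·: Ww
W/I-2 aff ·: Ww
W/II-1 un I-1×I-2: ww
W/II-2 aff ·: Ww
W/II-3 un I-1×I-2: ww
W/II-4 aff I-1×I-2: Ww|WW
W/III-1 un II-1×II-2: ww
⇒ W over [I-1,I-2,II-1,II-2,II-3,II-4,III-1]: 2 consistent
Z/I-1 un ·: zz
Z/I-2 un ·: zz
Z/II-1 un I-1×I-2: zz
Z/II-2 aff ·: Zz|ZZ
Z/II-3 un I-1×I-2: zz
Z/II-4 un I-1×I-2: zz
Z/III-1 aff II-1×II-2: Zz
⇒ Z over [I-1,I-2,II-1,II-2,II-3,II-4,III-1]: 2 consistent

II-2 ∈ {NN Ww ZZ, NN Ww Zz, Nn Ww ZZ, Nn Ww Zz}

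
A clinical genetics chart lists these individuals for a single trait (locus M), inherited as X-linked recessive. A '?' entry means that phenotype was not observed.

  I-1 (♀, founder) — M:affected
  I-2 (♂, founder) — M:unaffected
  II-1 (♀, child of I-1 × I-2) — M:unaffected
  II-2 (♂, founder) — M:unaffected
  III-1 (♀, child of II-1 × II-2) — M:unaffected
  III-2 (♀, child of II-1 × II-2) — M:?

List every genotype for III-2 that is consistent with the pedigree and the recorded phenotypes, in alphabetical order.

III-2 ∈ {X^MX^M, X^MX^m}

M/I-1 aff ·: X^mX^m
M/I-2 un ·: X^MY
M/II-1 un I-1×I-2: X^MX^m
M/II-2 un ·: X^MY
M/III-1 un II-1×II-2: X^MX^M|X^MX^m
M/III-2 ? II-1×II-2: X^MX^M|X^MX^m
⇒ M over [I-1,I-2,II-1,II-2,III-1,III-2]: 4 consistent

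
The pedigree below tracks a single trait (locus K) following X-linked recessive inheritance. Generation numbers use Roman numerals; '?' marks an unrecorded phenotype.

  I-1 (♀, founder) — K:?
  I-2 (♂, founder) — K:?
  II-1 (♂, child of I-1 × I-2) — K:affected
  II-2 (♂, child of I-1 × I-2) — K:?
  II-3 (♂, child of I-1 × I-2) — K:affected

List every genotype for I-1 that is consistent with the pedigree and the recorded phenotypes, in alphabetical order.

K/I-1 ? ·: X^KX^k|X^kX^k
K/I-2 ? ·: X^KY|X^kY
K/II-1 aff I-1×I-2: X^kY
K/II-2 ? I-1×I-2: X^KY|X^kY
K/II-3 aff I-1×I-2: X^kY
⇒ K over [I-1,I-2,II-1,II-2,II-3]: 6 consistent

I-1 ∈ {X^KX^k, X^kX^k}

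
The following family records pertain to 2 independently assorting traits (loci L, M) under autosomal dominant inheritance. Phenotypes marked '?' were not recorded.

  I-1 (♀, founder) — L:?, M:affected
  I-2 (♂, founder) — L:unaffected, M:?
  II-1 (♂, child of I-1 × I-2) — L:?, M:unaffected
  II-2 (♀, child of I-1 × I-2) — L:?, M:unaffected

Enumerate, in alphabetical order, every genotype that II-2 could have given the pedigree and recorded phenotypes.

L/I-1 ? ·: ll|Ll|LL
L/I-2 un ·: ll
L/II-1 ? I-1×I-2: ll|Ll
L/II-2 ? I-1×I-2: ll|Ll
⇒ L over [I-1,I-2,II-1,II-2]: 6 consistent
M/I-1 aff ·: Mm
M/I-2 ? ·: mm|Mm
M/II-1 un I-1×I-2: mm
M/II-2 un I-1×I-2: mm
⇒ M over [I-1,I-2,II-1,II-2]: 2 consistent

II-2 ∈ {Ll mm, ll mm}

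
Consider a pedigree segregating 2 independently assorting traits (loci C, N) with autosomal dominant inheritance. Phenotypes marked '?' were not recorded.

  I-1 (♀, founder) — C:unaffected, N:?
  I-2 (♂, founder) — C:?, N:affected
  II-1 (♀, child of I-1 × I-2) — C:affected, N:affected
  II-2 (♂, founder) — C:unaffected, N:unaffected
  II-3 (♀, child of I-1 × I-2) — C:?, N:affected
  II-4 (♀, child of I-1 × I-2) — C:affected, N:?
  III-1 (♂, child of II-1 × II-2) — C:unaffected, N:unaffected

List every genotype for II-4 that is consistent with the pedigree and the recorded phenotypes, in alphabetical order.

C/I-1 un ·: cc
C/I-2 ? ·: Cc|CC
C/II-1 aff I-1×I-2: Cc
C/II-2 un ·: cc
C/II-3 ? I-1×I-2: cc|Cc
C/II-4 aff I-1×I-2: Cc
C/III-1 un II-1×II-2: cc
⇒ C over [I-1,I-2,II-1,II-2,II-3,II-4,III-1]: 3 consistent
N/I-1 ? ·: nn|Nn|NN
N/I-2 aff ·: Nn|NN
N/II-1 aff I-1×I-2: Nn
N/II-2 un ·: nn
N/II-3 aff I-1×I-2: Nn|NN
N/II-4 ? I-1×I-2: nn|Nn|NN
N/III-1 un II-1×II-2: nn
⇒ N over [I-1,I-2,II-1,II-2,II-3,II-4,III-1]: 17 consistent

II-4 ∈ {Cc NN, Cc Nn, Cc nn}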